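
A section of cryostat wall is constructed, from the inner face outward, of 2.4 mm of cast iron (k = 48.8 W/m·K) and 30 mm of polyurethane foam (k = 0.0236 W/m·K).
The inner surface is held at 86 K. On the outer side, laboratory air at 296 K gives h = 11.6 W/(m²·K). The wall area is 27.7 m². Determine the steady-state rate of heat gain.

Treating each layer as a thermal resistance in series:
R_cast iron = L/(kA) = 0.0024/(48.8×27.7) = 1.775×10^-6 K/W
R_polyurethane foam = L/(kA) = 0.03/(0.0236×27.7) = 0.04589 K/W
R_outer film = 1/(h_o·A) = 1/(11.6×27.7) = 0.003112 K/W
R_total = 0.04901 K/W
Q = ΔT / R_total = 210 / 0.04901

Q ≈ 4290 W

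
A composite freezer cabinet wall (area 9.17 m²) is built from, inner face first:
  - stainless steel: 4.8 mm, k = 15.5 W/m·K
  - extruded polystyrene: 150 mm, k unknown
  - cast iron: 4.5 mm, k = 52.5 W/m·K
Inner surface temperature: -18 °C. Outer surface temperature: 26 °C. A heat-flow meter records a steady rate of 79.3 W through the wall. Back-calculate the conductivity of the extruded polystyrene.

k ≈ 0.0295 W/(m·K)

Series thermal resistances:
R_stainless steel = L/(kA) = 0.0048/(15.5×9.17) = 3.377×10^-5 K/W
R_cast iron = L/(kA) = 0.0045/(52.5×9.17) = 9.347×10^-6 K/W
Sum of known resistances R_other = 4.312×10^-5 K/W
Total R = ΔT/Q = 44/79.3 = 0.5549 K/W
R_extruded polystyrene = R_total − R_other = 0.5548 K/W
k = L/(R·A) = 0.15/(0.5548×9.17)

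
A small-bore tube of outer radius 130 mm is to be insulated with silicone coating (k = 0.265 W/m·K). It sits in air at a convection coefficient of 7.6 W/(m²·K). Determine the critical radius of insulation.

r_cr ≈ 34.9 mm

For a cylinder r_cr = k/h = 0.265/7.6
r_cr = 34.9 mm; since the bare radius (130 mm) is above r_cr, any added insulation will reduce heat loss.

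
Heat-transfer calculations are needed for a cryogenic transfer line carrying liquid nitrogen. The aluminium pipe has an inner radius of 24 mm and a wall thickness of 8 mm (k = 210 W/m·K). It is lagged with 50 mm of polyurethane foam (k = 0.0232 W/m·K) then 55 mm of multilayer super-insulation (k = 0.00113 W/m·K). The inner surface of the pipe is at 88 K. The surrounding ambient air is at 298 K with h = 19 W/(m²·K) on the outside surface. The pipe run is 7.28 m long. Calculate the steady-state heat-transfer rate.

For a radial system each layer contributes R = ln(r_out/r_in)/(2πkL); films add R = 1/(hA).
R_aluminium pipe wall = ln(32/24)/(2π×210×7.28) = 2.995×10^-5 K/W
R_polyurethane foam = ln(82/32)/(2π×0.0232×7.28) = 0.8867 K/W
R_multilayer super-insulation = ln(137/82)/(2π×0.00113×7.28) = 9.93 K/W
R_outer film = 1/(h_o·2πr_oL) = 1/(19×2π×0.137×7.28) = 0.008399 K/W
R_total = 10.83 K/W
Q = ΔT/R_total = 210/10.83

Q ≈ 19.4 W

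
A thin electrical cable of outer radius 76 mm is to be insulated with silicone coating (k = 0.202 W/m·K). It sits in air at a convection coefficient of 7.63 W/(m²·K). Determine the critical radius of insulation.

r_cr ≈ 26.5 mm

For a cylinder r_cr = k/h = 0.202/7.63
r_cr = 26.5 mm; since the bare radius (76 mm) is above r_cr, any added insulation will reduce heat loss.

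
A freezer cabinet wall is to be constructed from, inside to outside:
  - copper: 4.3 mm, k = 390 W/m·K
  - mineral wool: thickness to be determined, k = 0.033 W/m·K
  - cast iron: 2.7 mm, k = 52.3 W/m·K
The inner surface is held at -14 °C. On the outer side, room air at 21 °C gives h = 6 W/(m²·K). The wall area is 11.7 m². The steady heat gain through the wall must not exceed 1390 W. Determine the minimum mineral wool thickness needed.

Treating each layer as a thermal resistance in series:
R_copper = L/(kA) = 0.0043/(390×11.7) = 9.424×10^-7 K/W
R_cast iron = L/(kA) = 0.0027/(52.3×11.7) = 4.412×10^-6 K/W
R_outer film = 1/(h_o·A) = 1/(6×11.7) = 0.01425 K/W
Sum of the known resistances R_other = 0.01425 K/W
Required total resistance R_tot = ΔT/Q_allow = 35/1390 = 0.02518 K/W
R_mineral wool = R_tot − R_other = 0.01093 K/W
L = R·k·A = 0.01093×0.033×11.7

L ≈ 4.22 mm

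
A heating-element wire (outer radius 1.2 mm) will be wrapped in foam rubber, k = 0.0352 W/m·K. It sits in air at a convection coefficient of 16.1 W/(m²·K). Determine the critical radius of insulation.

r_cr ≈ 2.19 mm

For a cylinder r_cr = k/h = 0.0352/16.1
r_cr = 2.19 mm; since the bare radius (1.2 mm) is below r_cr, adding a thin layer of insulation will *increase* heat loss.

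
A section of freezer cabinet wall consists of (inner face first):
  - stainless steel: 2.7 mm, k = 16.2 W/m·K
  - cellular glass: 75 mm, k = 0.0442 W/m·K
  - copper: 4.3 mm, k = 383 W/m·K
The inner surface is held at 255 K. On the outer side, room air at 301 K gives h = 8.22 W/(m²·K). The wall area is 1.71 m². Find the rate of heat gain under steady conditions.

Series thermal resistances:
R_stainless steel = L/(kA) = 0.0027/(16.2×1.71) = 9.747×10^-5 K/W
R_cellular glass = L/(kA) = 0.075/(0.0442×1.71) = 0.9923 K/W
R_copper = L/(kA) = 0.0043/(383×1.71) = 6.566×10^-6 K/W
R_outer film = 1/(h_o·A) = 1/(8.22×1.71) = 0.07114 K/W
R_total = 1.064 K/W
Q = ΔT / R_total = 46 / 1.064

Q ≈ 43.3 W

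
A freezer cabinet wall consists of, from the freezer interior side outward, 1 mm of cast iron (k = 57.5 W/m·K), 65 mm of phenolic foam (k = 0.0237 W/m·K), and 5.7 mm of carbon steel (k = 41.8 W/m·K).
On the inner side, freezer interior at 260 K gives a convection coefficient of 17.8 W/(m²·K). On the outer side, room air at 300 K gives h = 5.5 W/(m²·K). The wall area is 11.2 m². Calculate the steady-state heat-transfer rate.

Q ≈ 150 W

Using the resistance-network approach (series):
R_inner film = 1/(h_i·A) = 1/(17.8×11.2) = 0.005016 K/W
R_cast iron = L/(kA) = 0.001/(57.5×11.2) = 1.553×10^-6 K/W
R_phenolic foam = L/(kA) = 0.065/(0.0237×11.2) = 0.2449 K/W
R_carbon steel = L/(kA) = 0.0057/(41.8×11.2) = 1.218×10^-5 K/W
R_outer film = 1/(h_o·A) = 1/(5.5×11.2) = 0.01623 K/W
R_total = 0.2661 K/W
Q = ΔT / R_total = 40 / 0.2661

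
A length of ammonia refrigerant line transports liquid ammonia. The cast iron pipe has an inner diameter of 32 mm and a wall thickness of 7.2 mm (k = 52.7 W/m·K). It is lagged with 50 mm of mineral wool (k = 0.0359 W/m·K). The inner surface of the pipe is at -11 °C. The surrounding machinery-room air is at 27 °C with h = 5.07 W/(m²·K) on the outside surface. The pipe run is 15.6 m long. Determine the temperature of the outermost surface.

Radial resistances (cylindrical: R_cond = ln(r_o/r_i)/(2πkL), R_conv = 1/(h·2πrL)):
R_cast iron pipe wall = ln(23.2/16)/(2π×52.7×15.6) = 7.193×10^-5 K/W
R_mineral wool = ln(73.2/23.2)/(2π×0.0359×15.6) = 0.3265 K/W
R_outer film = 1/(h_o·2πr_oL) = 1/(5.07×2π×0.0732×15.6) = 0.02749 K/W
R_total = 0.3541 K/W
Q = ΔT/R_total = 38/0.3541
Q = 107 W
T_interface = T_inner + Q·ΣR(inner→interface) = -11 + 107×0.3266

T ≈ 24 °C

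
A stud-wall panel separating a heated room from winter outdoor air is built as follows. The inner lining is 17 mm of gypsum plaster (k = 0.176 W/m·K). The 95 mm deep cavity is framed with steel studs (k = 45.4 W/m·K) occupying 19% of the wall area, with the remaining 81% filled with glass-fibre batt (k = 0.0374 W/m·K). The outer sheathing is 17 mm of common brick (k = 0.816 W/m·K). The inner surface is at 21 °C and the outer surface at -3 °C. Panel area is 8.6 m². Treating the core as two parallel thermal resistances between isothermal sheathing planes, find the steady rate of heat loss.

Sheathing layers in series; stud and cavity paths in parallel between them.
R_inner = 0.017/(0.176×8.6) = 0.01123 K/W
R_stud  = 0.095/(45.4×0.19×8.6) = 0.001281 K/W
R_cav   = 0.095/(0.0374×0.81×8.6) = 0.3646 K/W
1/R_core = 1/R_stud + 1/R_cav → R_core = 0.001276 K/W
R_outer = 0.017/(0.816×8.6) = 0.002422 K/W
R_total = 0.01493 K/W
Q = ΔT/R_total = 24/0.01493

Q ≈ 1610 W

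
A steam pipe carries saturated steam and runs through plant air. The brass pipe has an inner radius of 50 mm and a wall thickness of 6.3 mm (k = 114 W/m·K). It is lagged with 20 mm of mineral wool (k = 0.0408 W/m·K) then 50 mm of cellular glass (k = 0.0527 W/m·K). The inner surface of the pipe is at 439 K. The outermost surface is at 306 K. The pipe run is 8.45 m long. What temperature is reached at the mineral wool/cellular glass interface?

T ≈ 381 K

Cylindrical conduction, so R = ln(r₂/r₁)/(2πkL) per layer, in series:
R_brass pipe wall = ln(56.3/50)/(2π×114×8.45) = 1.961×10^-5 K/W
R_mineral wool = ln(76.3/56.3)/(2π×0.0408×8.45) = 0.1403 K/W
R_cellular glass = ln(126.3/76.3)/(2π×0.0527×8.45) = 0.1801 K/W
R_total = 0.3205 K/W
Q = ΔT/R_total = 133/0.3205
Q = 415 W
T_interface = T_inner − Q·ΣR(inner→interface) = 439 − 415×0.1403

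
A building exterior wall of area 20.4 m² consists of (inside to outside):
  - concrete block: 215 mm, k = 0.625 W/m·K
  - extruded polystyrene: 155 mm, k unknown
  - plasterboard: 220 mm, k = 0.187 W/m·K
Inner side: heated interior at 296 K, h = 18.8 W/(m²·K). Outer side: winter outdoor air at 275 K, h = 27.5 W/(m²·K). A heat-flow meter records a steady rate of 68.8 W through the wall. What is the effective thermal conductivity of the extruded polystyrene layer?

k ≈ 0.0336 W/(m·K)

Treating each layer as a thermal resistance in series:
R_inner film = 1/(h_i·A) = 1/(18.8×20.4) = 0.002607 K/W
R_concrete block = L/(kA) = 0.215/(0.625×20.4) = 0.01686 K/W
R_plasterboard = L/(kA) = 0.22/(0.187×20.4) = 0.05767 K/W
R_outer film = 1/(h_o·A) = 1/(27.5×20.4) = 0.001783 K/W
Sum of known resistances R_other = 0.07892 K/W
Total R = ΔT/Q = 21/68.8 = 0.3052 K/W
R_extruded polystyrene = R_total − R_other = 0.2263 K/W
k = L/(R·A) = 0.155/(0.2263×20.4)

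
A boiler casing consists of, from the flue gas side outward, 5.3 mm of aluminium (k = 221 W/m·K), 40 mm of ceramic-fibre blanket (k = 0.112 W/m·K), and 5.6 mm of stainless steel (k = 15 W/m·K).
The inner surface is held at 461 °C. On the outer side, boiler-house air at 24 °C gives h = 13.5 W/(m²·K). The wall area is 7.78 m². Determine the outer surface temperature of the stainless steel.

T ≈ 99 °C

Series thermal resistances:
R_aluminium = L/(kA) = 0.0053/(221×7.78) = 3.083×10^-6 K/W
R_ceramic-fibre blanket = L/(kA) = 0.04/(0.112×7.78) = 0.04591 K/W
R_stainless steel = L/(kA) = 0.0056/(15×7.78) = 4.799×10^-5 K/W
R_outer film = 1/(h_o·A) = 1/(13.5×7.78) = 0.009521 K/W
R_total = 0.05548 K/W;  Q = ΔT/R_total = 437/0.05548 = 7877 W
T_interface = T_inner − Q·ΣR(inner→interface) = 461 − 7880×0.04596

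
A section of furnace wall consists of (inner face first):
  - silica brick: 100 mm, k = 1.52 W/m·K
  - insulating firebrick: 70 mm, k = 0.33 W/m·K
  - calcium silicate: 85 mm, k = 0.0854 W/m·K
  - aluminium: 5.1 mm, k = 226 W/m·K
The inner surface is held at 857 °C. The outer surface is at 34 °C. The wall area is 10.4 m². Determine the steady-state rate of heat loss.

Series thermal resistances:
R_silica brick = L/(kA) = 0.1/(1.52×10.4) = 0.006326 K/W
R_insulating firebrick = L/(kA) = 0.07/(0.33×10.4) = 0.0204 K/W
R_calcium silicate = L/(kA) = 0.085/(0.0854×10.4) = 0.0957 K/W
R_aluminium = L/(kA) = 0.0051/(226×10.4) = 2.17×10^-6 K/W
R_total = 0.1224 K/W
Q = ΔT / R_total = 823 / 0.1224

Q ≈ 6720 W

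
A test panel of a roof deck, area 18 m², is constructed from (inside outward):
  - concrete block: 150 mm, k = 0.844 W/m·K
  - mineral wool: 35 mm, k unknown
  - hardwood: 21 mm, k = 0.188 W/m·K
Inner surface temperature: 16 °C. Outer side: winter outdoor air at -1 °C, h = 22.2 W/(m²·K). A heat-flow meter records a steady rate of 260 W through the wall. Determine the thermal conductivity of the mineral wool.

k ≈ 0.0415 W/(m·K)

Model the wall as resistances in series:
R_concrete block = L/(kA) = 0.15/(0.844×18) = 0.009874 K/W
R_hardwood = L/(kA) = 0.021/(0.188×18) = 0.006206 K/W
R_outer film = 1/(h_o·A) = 1/(22.2×18) = 0.002503 K/W
Sum of known resistances R_other = 0.01858 K/W
Total R = ΔT/Q = 17/260 = 0.06538 K/W
R_mineral wool = R_total − R_other = 0.0468 K/W
k = L/(R·A) = 0.035/(0.0468×18)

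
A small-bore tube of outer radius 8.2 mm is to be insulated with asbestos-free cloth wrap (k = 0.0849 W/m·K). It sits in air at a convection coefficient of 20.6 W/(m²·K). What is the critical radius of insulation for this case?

r_cr ≈ 4.12 mm

For a cylinder r_cr = k/h = 0.0849/20.6
r_cr = 4.12 mm; since the bare radius (8.2 mm) is above r_cr, any added insulation will reduce heat loss.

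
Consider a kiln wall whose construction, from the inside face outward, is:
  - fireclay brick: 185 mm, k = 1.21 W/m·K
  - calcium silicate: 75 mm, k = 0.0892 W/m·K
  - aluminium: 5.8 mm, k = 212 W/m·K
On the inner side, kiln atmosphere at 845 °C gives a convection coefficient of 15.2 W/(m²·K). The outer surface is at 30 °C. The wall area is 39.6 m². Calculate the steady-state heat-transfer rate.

Treating each layer as a thermal resistance in series:
R_inner film = 1/(h_i·A) = 1/(15.2×39.6) = 0.001661 K/W
R_fireclay brick = L/(kA) = 0.185/(1.21×39.6) = 0.003861 K/W
R_calcium silicate = L/(kA) = 0.075/(0.0892×39.6) = 0.02123 K/W
R_aluminium = L/(kA) = 0.0058/(212×39.6) = 6.909×10^-7 K/W
R_total = 0.02676 K/W
Q = ΔT / R_total = 815 / 0.02676

Q ≈ 30500 W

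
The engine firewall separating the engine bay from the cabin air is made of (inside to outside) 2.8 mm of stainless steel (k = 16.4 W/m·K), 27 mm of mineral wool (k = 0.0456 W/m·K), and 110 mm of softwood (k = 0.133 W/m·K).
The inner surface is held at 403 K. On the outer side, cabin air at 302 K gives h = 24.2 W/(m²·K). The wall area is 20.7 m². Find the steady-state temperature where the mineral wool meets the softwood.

T ≈ 362 K

Treating each layer as a thermal resistance in series:
R_stainless steel = L/(kA) = 0.0028/(16.4×20.7) = 8.248×10^-6 K/W
R_mineral wool = L/(kA) = 0.027/(0.0456×20.7) = 0.0286 K/W
R_softwood = L/(kA) = 0.11/(0.133×20.7) = 0.03995 K/W
R_outer film = 1/(h_o·A) = 1/(24.2×20.7) = 0.001996 K/W
R_total = 0.07056 K/W;  Q = ΔT/R_total = 101/0.07056 = 1431 W
T_interface = T_inner − Q·ΣR(inner→interface) = 403 − 1430×0.02861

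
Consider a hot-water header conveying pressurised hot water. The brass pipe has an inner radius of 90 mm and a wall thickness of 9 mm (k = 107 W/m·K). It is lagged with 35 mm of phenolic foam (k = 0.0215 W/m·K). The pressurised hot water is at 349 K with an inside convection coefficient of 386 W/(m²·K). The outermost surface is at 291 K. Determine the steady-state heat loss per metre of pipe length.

q′ ≈ 25.8 W/m

Cylindrical conduction, so R = ln(r₂/r₁)/(2πkL) per layer, in series:
R_inner film = 1/(h_i·2πr₁L) = 1/(386×2π×0.09×1) = 0.004581 K/W
R_brass pipe wall = ln(99/90)/(2π×107×1) = 1.418×10^-4 K/W
R_phenolic foam = ln(134/99)/(2π×0.0215×1) = 2.241 K/W
R_total = 2.246 K/W
Q = ΔT/R_total = 58/2.246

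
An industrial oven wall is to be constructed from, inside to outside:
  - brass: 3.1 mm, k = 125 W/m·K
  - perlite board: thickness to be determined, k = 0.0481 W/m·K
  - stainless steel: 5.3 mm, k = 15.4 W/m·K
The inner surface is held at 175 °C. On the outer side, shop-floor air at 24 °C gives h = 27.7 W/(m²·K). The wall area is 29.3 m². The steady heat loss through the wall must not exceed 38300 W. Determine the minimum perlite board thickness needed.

L ≈ 3.8 mm

Thermal resistances in series:
R_brass = L/(kA) = 0.0031/(125×29.3) = 8.464×10^-7 K/W
R_stainless steel = L/(kA) = 0.0053/(15.4×29.3) = 1.175×10^-5 K/W
R_outer film = 1/(h_o·A) = 1/(27.7×29.3) = 0.001232 K/W
Sum of the known resistances R_other = 0.001245 K/W
Required total resistance R_tot = ΔT/Q_allow = 151/38300 = 0.003943 K/W
R_perlite board = R_tot − R_other = 0.002698 K/W
L = R·k·A = 0.002698×0.0481×29.3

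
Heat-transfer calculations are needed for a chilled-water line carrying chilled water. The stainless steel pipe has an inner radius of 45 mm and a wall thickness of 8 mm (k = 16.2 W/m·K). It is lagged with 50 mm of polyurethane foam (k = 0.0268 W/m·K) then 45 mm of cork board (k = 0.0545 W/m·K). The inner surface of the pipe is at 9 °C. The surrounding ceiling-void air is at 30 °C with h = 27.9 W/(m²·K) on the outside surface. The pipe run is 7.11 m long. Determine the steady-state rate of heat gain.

Q ≈ 29.6 W

Cylindrical conduction, so R = ln(r₂/r₁)/(2πkL) per layer, in series:
R_stainless steel pipe wall = ln(53/45)/(2π×16.2×7.11) = 2.261×10^-4 K/W
R_polyurethane foam = ln(103/53)/(2π×0.0268×7.11) = 0.555 K/W
R_cork board = ln(148/103)/(2π×0.0545×7.11) = 0.1489 K/W
R_outer film = 1/(h_o·2πr_oL) = 1/(27.9×2π×0.148×7.11) = 0.005421 K/W
R_total = 0.7095 K/W
Q = ΔT/R_total = 21/0.7095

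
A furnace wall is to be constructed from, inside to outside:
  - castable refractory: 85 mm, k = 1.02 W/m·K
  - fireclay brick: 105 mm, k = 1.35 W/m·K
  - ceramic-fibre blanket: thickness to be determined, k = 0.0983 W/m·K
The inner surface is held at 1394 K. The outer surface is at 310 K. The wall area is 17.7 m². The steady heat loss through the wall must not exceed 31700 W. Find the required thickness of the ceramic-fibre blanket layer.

L ≈ 43.7 mm

Treating each layer as a thermal resistance in series:
R_castable refractory = L/(kA) = 0.085/(1.02×17.7) = 0.004708 K/W
R_fireclay brick = L/(kA) = 0.105/(1.35×17.7) = 0.004394 K/W
Sum of the known resistances R_other = 0.009102 K/W
Required total resistance R_tot = ΔT/Q_allow = 1084/31700 = 0.0342 K/W
R_ceramic-fibre blanket = R_tot − R_other = 0.02509 K/W
L = R·k·A = 0.02509×0.0983×17.7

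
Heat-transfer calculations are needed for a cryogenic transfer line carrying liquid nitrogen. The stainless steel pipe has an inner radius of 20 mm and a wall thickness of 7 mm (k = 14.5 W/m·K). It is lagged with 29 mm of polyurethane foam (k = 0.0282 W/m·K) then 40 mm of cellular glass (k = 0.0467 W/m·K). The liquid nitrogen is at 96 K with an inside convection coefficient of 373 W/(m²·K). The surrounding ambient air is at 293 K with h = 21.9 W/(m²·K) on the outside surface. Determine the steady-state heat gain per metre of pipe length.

Cylindrical conduction, so R = ln(r₂/r₁)/(2πkL) per layer, in series:
R_inner film = 1/(h_i·2πr₁L) = 1/(373×2π×0.02×1) = 0.02133 K/W
R_stainless steel pipe wall = ln(27/20)/(2π×14.5×1) = 0.003294 K/W
R_polyurethane foam = ln(56/27)/(2π×0.0282×1) = 4.117 K/W
R_cellular glass = ln(96/56)/(2π×0.0467×1) = 1.837 K/W
R_outer film = 1/(h_o·2πr_oL) = 1/(21.9×2π×0.096×1) = 0.0757 K/W
R_total = 6.054 K/W
Q = ΔT/R_total = 197/6.054

q′ ≈ 32.5 W/m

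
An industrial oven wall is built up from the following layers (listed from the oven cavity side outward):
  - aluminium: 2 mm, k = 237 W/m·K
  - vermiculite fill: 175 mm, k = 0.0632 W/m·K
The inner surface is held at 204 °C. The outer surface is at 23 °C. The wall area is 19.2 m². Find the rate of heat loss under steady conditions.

Series thermal resistances:
R_aluminium = L/(kA) = 0.002/(237×19.2) = 4.395×10^-7 K/W
R_vermiculite fill = L/(kA) = 0.175/(0.0632×19.2) = 0.1442 K/W
R_total = 0.1442 K/W
Q = ΔT / R_total = 181 / 0.1442

Q ≈ 1260 W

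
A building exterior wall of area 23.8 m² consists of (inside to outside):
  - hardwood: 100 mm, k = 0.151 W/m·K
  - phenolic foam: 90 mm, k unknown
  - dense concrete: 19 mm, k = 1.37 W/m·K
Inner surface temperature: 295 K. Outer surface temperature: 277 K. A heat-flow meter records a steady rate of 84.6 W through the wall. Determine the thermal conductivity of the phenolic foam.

k ≈ 0.0205 W/(m·K)

Treating each layer as a thermal resistance in series:
R_hardwood = L/(kA) = 0.1/(0.151×23.8) = 0.02783 K/W
R_dense concrete = L/(kA) = 0.019/(1.37×23.8) = 5.827×10^-4 K/W
Sum of known resistances R_other = 0.02841 K/W
Total R = ΔT/Q = 18/84.6 = 0.2128 K/W
R_phenolic foam = R_total − R_other = 0.1844 K/W
k = L/(R·A) = 0.09/(0.1844×23.8)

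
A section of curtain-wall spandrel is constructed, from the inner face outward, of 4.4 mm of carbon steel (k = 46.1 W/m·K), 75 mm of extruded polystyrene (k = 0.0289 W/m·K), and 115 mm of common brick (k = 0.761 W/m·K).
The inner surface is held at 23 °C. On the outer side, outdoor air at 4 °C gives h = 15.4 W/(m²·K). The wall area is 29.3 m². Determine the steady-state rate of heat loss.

Using the resistance-network approach (series):
R_carbon steel = L/(kA) = 0.0044/(46.1×29.3) = 3.257×10^-6 K/W
R_extruded polystyrene = L/(kA) = 0.075/(0.0289×29.3) = 0.08857 K/W
R_common brick = L/(kA) = 0.115/(0.761×29.3) = 0.005158 K/W
R_outer film = 1/(h_o·A) = 1/(15.4×29.3) = 0.002216 K/W
R_total = 0.09595 K/W
Q = ΔT / R_total = 19 / 0.09595

Q ≈ 198 W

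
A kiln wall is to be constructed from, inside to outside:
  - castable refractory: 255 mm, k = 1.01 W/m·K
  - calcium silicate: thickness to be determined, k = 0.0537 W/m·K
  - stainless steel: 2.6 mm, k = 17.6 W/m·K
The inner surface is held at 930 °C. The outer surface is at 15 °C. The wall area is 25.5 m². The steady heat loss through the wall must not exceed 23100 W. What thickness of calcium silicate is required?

Thermal resistances in series:
R_castable refractory = L/(kA) = 0.255/(1.01×25.5) = 0.009901 K/W
R_stainless steel = L/(kA) = 0.0026/(17.6×25.5) = 5.793×10^-6 K/W
Sum of the known resistances R_other = 0.009907 K/W
Required total resistance R_tot = ΔT/Q_allow = 915/23100 = 0.03961 K/W
R_calcium silicate = R_tot − R_other = 0.0297 K/W
L = R·k·A = 0.0297×0.0537×25.5

L ≈ 40.7 mm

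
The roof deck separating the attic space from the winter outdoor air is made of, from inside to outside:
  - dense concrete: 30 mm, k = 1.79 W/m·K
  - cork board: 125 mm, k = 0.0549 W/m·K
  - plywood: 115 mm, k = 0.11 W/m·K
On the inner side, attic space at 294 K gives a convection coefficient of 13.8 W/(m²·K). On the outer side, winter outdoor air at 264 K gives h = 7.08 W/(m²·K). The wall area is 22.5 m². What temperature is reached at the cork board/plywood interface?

T ≈ 274 K

Thermal resistances in series:
R_inner film = 1/(h_i·A) = 1/(13.8×22.5) = 0.003221 K/W
R_dense concrete = L/(kA) = 0.03/(1.79×22.5) = 7.449×10^-4 K/W
R_cork board = L/(kA) = 0.125/(0.0549×22.5) = 0.1012 K/W
R_plywood = L/(kA) = 0.115/(0.11×22.5) = 0.04646 K/W
R_outer film = 1/(h_o·A) = 1/(7.08×22.5) = 0.006277 K/W
R_total = 0.1579 K/W;  Q = ΔT/R_total = 30/0.1579 = 190 W
T_interface = T_inner − Q·ΣR(inner→interface) = 294 − 190×0.1052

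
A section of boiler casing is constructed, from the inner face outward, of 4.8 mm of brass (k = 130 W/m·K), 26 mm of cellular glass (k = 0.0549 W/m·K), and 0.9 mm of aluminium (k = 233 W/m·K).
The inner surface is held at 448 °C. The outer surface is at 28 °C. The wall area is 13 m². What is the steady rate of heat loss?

Q ≈ 11500 W

Series thermal resistances:
R_brass = L/(kA) = 0.0048/(130×13) = 2.84×10^-6 K/W
R_cellular glass = L/(kA) = 0.026/(0.0549×13) = 0.03643 K/W
R_aluminium = L/(kA) = 0.0009/(233×13) = 2.971×10^-7 K/W
R_total = 0.03643 K/W
Q = ΔT / R_total = 420 / 0.03643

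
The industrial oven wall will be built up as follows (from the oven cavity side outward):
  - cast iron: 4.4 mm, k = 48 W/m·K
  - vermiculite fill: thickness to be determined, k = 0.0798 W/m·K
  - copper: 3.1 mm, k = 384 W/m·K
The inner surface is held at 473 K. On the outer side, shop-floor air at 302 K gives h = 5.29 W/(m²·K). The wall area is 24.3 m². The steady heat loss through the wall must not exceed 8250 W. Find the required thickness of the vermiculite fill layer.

Treating each layer as a thermal resistance in series:
R_cast iron = L/(kA) = 0.0044/(48×24.3) = 3.772×10^-6 K/W
R_copper = L/(kA) = 0.0031/(384×24.3) = 3.322×10^-7 K/W
R_outer film = 1/(h_o·A) = 1/(5.29×24.3) = 0.007779 K/W
Sum of the known resistances R_other = 0.007783 K/W
Required total resistance R_tot = ΔT/Q_allow = 171/8250 = 0.02073 K/W
R_vermiculite fill = R_tot − R_other = 0.01294 K/W
L = R·k·A = 0.01294×0.0798×24.3

L ≈ 25.1 mm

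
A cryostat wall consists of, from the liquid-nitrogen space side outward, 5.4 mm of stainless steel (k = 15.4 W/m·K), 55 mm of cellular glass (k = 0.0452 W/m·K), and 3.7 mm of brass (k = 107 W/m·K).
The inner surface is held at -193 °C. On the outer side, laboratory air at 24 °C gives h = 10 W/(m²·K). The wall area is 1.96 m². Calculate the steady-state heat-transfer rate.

Series thermal resistances:
R_stainless steel = L/(kA) = 0.0054/(15.4×1.96) = 1.789×10^-4 K/W
R_cellular glass = L/(kA) = 0.055/(0.0452×1.96) = 0.6208 K/W
R_brass = L/(kA) = 0.0037/(107×1.96) = 1.764×10^-5 K/W
R_outer film = 1/(h_o·A) = 1/(10×1.96) = 0.05102 K/W
R_total = 0.672 K/W
Q = ΔT / R_total = 217 / 0.672

Q ≈ 323 W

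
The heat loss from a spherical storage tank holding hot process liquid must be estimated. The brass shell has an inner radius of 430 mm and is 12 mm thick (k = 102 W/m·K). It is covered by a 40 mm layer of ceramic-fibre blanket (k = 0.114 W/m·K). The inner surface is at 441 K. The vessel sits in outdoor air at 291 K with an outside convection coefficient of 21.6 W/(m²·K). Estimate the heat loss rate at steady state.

Q ≈ 1020 W

For a spherical shell R = (1/r₁ − 1/r₂)/(4πk); film R = 1/(h·4πr²). In series:
R_brass shell = (1/0.43 − 1/0.442)/(4π×102) = 4.926×10^-5 K/W
R_ceramic-fibre blanket = (1/0.442 − 1/0.482)/(4π×0.114) = 0.1311 K/W
R_outer film = 1/(h·4πr_o²) = 1/(21.6×4π×0.482²) = 0.01586 K/W
R_total = 0.147 K/W
Q = ΔT/R_total = 150/0.147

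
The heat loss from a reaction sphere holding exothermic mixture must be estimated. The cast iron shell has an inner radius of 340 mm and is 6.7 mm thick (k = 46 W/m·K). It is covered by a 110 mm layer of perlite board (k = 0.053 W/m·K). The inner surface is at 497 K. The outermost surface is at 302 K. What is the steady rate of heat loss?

Q ≈ 187 W

For a spherical shell R = (1/r₁ − 1/r₂)/(4πk); film R = 1/(h·4πr²). In series:
R_cast iron shell = (1/0.34 − 1/0.3467)/(4π×46) = 9.833×10^-5 K/W
R_perlite board = (1/0.3467 − 1/0.4567)/(4π×0.053) = 1.043 K/W
R_total = 1.043 K/W
Q = ΔT/R_total = 195/1.043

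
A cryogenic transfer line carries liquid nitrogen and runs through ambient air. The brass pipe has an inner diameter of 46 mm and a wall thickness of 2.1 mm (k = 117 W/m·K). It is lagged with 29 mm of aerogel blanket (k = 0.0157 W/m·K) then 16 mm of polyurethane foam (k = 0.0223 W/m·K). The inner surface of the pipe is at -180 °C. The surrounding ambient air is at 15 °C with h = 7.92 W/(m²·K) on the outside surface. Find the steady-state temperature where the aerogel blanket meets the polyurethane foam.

Per-layer cylindrical resistances, series-summed:
R_brass pipe wall = ln(25.1/23)/(2π×117×1) = 1.189×10^-4 K/W
R_aerogel blanket = ln(54.1/25.1)/(2π×0.0157×1) = 7.785 K/W
R_polyurethane foam = ln(70.1/54.1)/(2π×0.0223×1) = 1.849 K/W
R_outer film = 1/(h_o·2πr_oL) = 1/(7.92×2π×0.0701×1) = 0.2867 K/W
R_total = 9.921 K/W
Q = ΔT/R_total = 195/9.921
Q = 19.7 W/m
T_interface = T_inner + Q·ΣR(inner→interface) = -180 + 19.7×7.785

T ≈ -27 °C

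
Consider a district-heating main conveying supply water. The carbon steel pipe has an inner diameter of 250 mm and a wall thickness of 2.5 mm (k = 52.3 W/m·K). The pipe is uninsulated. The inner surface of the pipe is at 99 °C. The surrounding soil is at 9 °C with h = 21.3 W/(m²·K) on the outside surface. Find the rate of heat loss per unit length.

Cylindrical conduction, so R = ln(r₂/r₁)/(2πkL) per layer, in series:
R_carbon steel pipe wall = ln(127.5/125)/(2π×52.3×1) = 6.026×10^-5 K/W
R_outer film = 1/(h_o·2πr_oL) = 1/(21.3×2π×0.1275×1) = 0.0586 K/W
R_total = 0.05866 K/W
Q = ΔT/R_total = 90/0.05866

q′ ≈ 1530 W/m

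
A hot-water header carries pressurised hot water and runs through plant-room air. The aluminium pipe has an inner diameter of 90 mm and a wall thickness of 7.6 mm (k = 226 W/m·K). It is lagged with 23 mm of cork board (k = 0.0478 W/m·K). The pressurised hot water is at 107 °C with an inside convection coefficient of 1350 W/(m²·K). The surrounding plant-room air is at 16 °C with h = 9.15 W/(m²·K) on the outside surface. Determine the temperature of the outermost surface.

For a radial system each layer contributes R = ln(r_out/r_in)/(2πkL); films add R = 1/(hA).
R_inner film = 1/(h_i·2πr₁L) = 1/(1350×2π×0.045×1) = 0.00262 K/W
R_aluminium pipe wall = ln(52.6/45)/(2π×226×1) = 1.099×10^-4 K/W
R_cork board = ln(75.6/52.6)/(2π×0.0478×1) = 1.208 K/W
R_outer film = 1/(h_o·2πr_oL) = 1/(9.15×2π×0.0756×1) = 0.2301 K/W
R_total = 1.441 K/W
Q = ΔT/R_total = 91/1.441
Q = 63.2 W/m
T_interface = T_inner − Q·ΣR(inner→interface) = 107 − 63.2×1.211

T ≈ 30.5 °C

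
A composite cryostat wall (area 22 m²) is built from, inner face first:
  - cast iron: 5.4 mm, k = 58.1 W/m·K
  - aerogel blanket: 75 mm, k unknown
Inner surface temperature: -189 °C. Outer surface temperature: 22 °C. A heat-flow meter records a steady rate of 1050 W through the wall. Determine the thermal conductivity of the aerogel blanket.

Thermal resistances in series:
R_cast iron = L/(kA) = 0.0054/(58.1×22) = 4.225×10^-6 K/W
Sum of known resistances R_other = 4.225×10^-6 K/W
Total R = ΔT/Q = 211/1050 = 0.201 K/W
R_aerogel blanket = R_total − R_other = 0.2009 K/W
k = L/(R·A) = 0.075/(0.2009×22)

k ≈ 0.017 W/(m·K)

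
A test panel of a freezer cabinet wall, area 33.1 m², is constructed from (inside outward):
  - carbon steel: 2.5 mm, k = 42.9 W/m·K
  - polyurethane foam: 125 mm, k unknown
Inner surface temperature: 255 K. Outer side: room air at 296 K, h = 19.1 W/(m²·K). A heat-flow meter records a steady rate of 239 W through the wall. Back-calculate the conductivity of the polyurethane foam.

Thermal resistances in series:
R_carbon steel = L/(kA) = 0.0025/(42.9×33.1) = 1.761×10^-6 K/W
R_outer film = 1/(h_o·A) = 1/(19.1×33.1) = 0.001582 K/W
Sum of known resistances R_other = 0.001584 K/W
Total R = ΔT/Q = 41/239 = 0.1715 K/W
R_polyurethane foam = R_total − R_other = 0.17 K/W
k = L/(R·A) = 0.125/(0.17×33.1)

k ≈ 0.0222 W/(m·K)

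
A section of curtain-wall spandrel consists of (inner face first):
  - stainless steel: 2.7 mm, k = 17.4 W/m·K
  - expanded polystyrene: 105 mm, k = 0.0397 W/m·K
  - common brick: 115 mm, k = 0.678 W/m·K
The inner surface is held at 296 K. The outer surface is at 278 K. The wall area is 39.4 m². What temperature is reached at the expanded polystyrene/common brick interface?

T ≈ 279 K

Series thermal resistances:
R_stainless steel = L/(kA) = 0.0027/(17.4×39.4) = 3.938×10^-6 K/W
R_expanded polystyrene = L/(kA) = 0.105/(0.0397×39.4) = 0.06713 K/W
R_common brick = L/(kA) = 0.115/(0.678×39.4) = 0.004305 K/W
R_total = 0.07144 K/W;  Q = ΔT/R_total = 18/0.07144 = 252 W
T_interface = T_inner − Q·ΣR(inner→interface) = 296 − 252×0.06713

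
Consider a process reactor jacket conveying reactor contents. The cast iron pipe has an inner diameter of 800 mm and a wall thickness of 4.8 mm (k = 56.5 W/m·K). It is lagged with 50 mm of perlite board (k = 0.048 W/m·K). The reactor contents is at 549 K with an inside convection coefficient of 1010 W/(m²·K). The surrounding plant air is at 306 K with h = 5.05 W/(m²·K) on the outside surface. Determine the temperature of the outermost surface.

Per-layer cylindrical resistances, series-summed:
R_inner film = 1/(h_i·2πr₁L) = 1/(1010×2π×0.4×1) = 3.939×10^-4 K/W
R_cast iron pipe wall = ln(404.8/400)/(2π×56.5×1) = 3.36×10^-5 K/W
R_perlite board = ln(454.8/404.8)/(2π×0.048×1) = 0.3862 K/W
R_outer film = 1/(h_o·2πr_oL) = 1/(5.05×2π×0.4548×1) = 0.0693 K/W
R_total = 0.4559 K/W
Q = ΔT/R_total = 243/0.4559
Q = 533 W/m
T_interface = T_inner − Q·ΣR(inner→interface) = 549 − 533×0.3866

T ≈ 343 K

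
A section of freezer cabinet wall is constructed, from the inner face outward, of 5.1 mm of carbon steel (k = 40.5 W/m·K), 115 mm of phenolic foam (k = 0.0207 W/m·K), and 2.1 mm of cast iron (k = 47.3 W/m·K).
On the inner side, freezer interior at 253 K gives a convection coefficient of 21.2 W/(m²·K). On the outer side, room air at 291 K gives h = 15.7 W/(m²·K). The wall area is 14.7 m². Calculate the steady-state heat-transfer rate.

Q ≈ 98.6 W

Series thermal resistances:
R_inner film = 1/(h_i·A) = 1/(21.2×14.7) = 0.003209 K/W
R_carbon steel = L/(kA) = 0.0051/(40.5×14.7) = 8.566×10^-6 K/W
R_phenolic foam = L/(kA) = 0.115/(0.0207×14.7) = 0.3779 K/W
R_cast iron = L/(kA) = 0.0021/(47.3×14.7) = 3.02×10^-6 K/W
R_outer film = 1/(h_o·A) = 1/(15.7×14.7) = 0.004333 K/W
R_total = 0.3855 K/W
Q = ΔT / R_total = 38 / 0.3855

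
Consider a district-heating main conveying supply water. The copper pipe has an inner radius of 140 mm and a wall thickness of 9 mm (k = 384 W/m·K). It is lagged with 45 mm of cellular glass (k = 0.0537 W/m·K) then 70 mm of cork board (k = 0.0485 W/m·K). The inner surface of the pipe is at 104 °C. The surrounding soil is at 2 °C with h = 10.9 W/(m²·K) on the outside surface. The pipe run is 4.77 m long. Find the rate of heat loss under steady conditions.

Q ≈ 263 W

Cylindrical conduction, so R = ln(r₂/r₁)/(2πkL) per layer, in series:
R_copper pipe wall = ln(149/140)/(2π×384×4.77) = 5.414×10^-6 K/W
R_cellular glass = ln(194/149)/(2π×0.0537×4.77) = 0.164 K/W
R_cork board = ln(264/194)/(2π×0.0485×4.77) = 0.212 K/W
R_outer film = 1/(h_o·2πr_oL) = 1/(10.9×2π×0.264×4.77) = 0.0116 K/W
R_total = 0.3875 K/W
Q = ΔT/R_total = 102/0.3875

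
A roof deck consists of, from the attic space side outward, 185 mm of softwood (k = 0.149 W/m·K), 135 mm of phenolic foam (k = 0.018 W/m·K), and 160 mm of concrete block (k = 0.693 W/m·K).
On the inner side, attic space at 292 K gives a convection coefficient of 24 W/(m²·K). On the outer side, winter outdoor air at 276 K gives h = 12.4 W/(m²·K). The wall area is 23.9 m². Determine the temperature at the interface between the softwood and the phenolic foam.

T ≈ 290 K

Model the wall as resistances in series:
R_inner film = 1/(h_i·A) = 1/(24×23.9) = 0.001743 K/W
R_softwood = L/(kA) = 0.185/(0.149×23.9) = 0.05195 K/W
R_phenolic foam = L/(kA) = 0.135/(0.018×23.9) = 0.3138 K/W
R_concrete block = L/(kA) = 0.16/(0.693×23.9) = 0.00966 K/W
R_outer film = 1/(h_o·A) = 1/(12.4×23.9) = 0.003374 K/W
R_total = 0.3805 K/W;  Q = ΔT/R_total = 16/0.3805 = 42.05 W
T_interface = T_inner − Q·ΣR(inner→interface) = 292 − 42×0.05369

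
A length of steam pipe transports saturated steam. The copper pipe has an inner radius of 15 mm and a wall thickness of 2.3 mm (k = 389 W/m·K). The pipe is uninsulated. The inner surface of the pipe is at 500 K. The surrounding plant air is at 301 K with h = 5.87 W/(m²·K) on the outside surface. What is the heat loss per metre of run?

q′ ≈ 127 W/m

Cylindrical conduction, so R = ln(r₂/r₁)/(2πkL) per layer, in series:
R_copper pipe wall = ln(17.3/15)/(2π×389×1) = 5.837×10^-5 K/W
R_outer film = 1/(h_o·2πr_oL) = 1/(5.87×2π×0.0173×1) = 1.567 K/W
R_total = 1.567 K/W
Q = ΔT/R_total = 199/1.567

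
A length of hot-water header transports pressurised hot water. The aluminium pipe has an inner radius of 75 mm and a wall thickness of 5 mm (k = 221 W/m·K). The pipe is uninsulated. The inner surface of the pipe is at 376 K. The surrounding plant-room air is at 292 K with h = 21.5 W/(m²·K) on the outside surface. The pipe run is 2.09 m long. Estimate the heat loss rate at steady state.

For a radial system each layer contributes R = ln(r_out/r_in)/(2πkL); films add R = 1/(hA).
R_aluminium pipe wall = ln(80/75)/(2π×221×2.09) = 2.224×10^-5 K/W
R_outer film = 1/(h_o·2πr_oL) = 1/(21.5×2π×0.08×2.09) = 0.04427 K/W
R_total = 0.0443 K/W
Q = ΔT/R_total = 84/0.0443

Q ≈ 1900 W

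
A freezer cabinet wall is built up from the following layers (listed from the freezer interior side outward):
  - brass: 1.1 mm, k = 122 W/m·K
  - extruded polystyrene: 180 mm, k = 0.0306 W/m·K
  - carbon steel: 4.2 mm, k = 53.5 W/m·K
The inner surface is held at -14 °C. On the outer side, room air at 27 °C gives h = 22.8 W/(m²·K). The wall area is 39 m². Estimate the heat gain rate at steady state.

Q ≈ 270 W

Thermal resistances in series:
R_brass = L/(kA) = 0.0011/(122×39) = 2.312×10^-7 K/W
R_extruded polystyrene = L/(kA) = 0.18/(0.0306×39) = 0.1508 K/W
R_carbon steel = L/(kA) = 0.0042/(53.5×39) = 2.013×10^-6 K/W
R_outer film = 1/(h_o·A) = 1/(22.8×39) = 0.001125 K/W
R_total = 0.152 K/W
Q = ΔT / R_total = 41 / 0.152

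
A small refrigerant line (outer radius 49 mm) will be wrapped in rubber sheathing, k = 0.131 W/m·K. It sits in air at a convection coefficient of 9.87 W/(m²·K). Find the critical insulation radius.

r_cr ≈ 13.3 mm

For a cylinder r_cr = k/h = 0.131/9.87
r_cr = 13.3 mm; since the bare radius (49 mm) is above r_cr, any added insulation will reduce heat loss.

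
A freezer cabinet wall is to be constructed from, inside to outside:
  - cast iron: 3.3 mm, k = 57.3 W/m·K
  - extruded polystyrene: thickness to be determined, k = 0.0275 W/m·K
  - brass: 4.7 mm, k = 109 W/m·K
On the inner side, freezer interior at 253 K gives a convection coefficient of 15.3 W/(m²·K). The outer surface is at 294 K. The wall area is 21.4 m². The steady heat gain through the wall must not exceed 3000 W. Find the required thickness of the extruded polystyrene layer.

Series thermal resistances:
R_inner film = 1/(h_i·A) = 1/(15.3×21.4) = 0.003054 K/W
R_cast iron = L/(kA) = 0.0033/(57.3×21.4) = 2.691×10^-6 K/W
R_brass = L/(kA) = 0.0047/(109×21.4) = 2.015×10^-6 K/W
Sum of the known resistances R_other = 0.003059 K/W
Required total resistance R_tot = ΔT/Q_allow = 41/3000 = 0.01367 K/W
R_extruded polystyrene = R_tot − R_other = 0.01061 K/W
L = R·k·A = 0.01061×0.0275×21.4

L ≈ 6.24 mm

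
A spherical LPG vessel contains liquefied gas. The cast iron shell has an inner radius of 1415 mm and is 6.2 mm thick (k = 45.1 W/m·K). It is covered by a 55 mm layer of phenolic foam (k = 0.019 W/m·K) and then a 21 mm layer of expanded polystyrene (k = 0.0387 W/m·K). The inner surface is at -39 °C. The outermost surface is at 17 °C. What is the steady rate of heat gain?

Spherical conduction: R = (1/r_in − 1/r_out)/(4πk) per layer; series-sum.
R_cast iron shell = (1/1.415 − 1/1.4212)/(4π×45.1) = 5.44×10^-6 K/W
R_phenolic foam = (1/1.4212 − 1/1.4762)/(4π×0.019) = 0.1098 K/W
R_expanded polystyrene = (1/1.4762 − 1/1.4972)/(4π×0.0387) = 0.01954 K/W
R_total = 0.1293 K/W
Q = ΔT/R_total = 56/0.1293

Q ≈ 433 W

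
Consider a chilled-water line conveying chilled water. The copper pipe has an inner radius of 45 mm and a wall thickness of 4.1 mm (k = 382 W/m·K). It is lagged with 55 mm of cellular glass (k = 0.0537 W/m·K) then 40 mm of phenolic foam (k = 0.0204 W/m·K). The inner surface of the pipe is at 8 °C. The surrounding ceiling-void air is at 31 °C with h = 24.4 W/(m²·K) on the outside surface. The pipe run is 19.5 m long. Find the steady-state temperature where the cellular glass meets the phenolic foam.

T ≈ 18.7 °C

Cylindrical conduction, so R = ln(r₂/r₁)/(2πkL) per layer, in series:
R_copper pipe wall = ln(49.1/45)/(2π×382×19.5) = 1.863×10^-6 K/W
R_cellular glass = ln(104.1/49.1)/(2π×0.0537×19.5) = 0.1142 K/W
R_phenolic foam = ln(144.1/104.1)/(2π×0.0204×19.5) = 0.1301 K/W
R_outer film = 1/(h_o·2πr_oL) = 1/(24.4×2π×0.1441×19.5) = 0.002321 K/W
R_total = 0.2466 K/W
Q = ΔT/R_total = 23/0.2466
Q = 93.3 W
T_interface = T_inner + Q·ΣR(inner→interface) = 8 + 93.3×0.1142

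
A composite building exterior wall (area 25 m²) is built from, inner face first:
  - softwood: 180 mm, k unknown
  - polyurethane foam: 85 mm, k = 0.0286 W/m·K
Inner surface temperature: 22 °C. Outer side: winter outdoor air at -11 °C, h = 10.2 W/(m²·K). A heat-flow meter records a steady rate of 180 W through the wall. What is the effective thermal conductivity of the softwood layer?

Series thermal resistances:
R_polyurethane foam = L/(kA) = 0.085/(0.0286×25) = 0.1189 K/W
R_outer film = 1/(h_o·A) = 1/(10.2×25) = 0.003922 K/W
Sum of known resistances R_other = 0.1228 K/W
Total R = ΔT/Q = 33/180 = 0.1833 K/W
R_softwood = R_total − R_other = 0.06053 K/W
k = L/(R·A) = 0.18/(0.06053×25)

k ≈ 0.119 W/(m·K)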